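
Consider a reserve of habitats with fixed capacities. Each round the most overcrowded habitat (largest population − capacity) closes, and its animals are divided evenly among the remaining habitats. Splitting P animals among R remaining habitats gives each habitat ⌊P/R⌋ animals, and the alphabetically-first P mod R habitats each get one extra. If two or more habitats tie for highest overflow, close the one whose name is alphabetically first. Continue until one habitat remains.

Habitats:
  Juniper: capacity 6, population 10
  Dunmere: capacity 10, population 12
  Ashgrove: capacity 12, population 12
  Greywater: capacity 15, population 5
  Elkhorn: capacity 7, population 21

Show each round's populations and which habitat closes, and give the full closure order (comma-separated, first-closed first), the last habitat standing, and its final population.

Closure order: Elkhorn, Juniper, Dunmere, Ashgrove
Last habitat: Greywater with 60 animals

Round 1: Ashgrove=12 Dunmere=12 Elkhorn=21 Greywater=5 Juniper=10 → close Elkhorn (overflow 14)
  21÷4 = 5 each, +1 to first 1
Round 2: Ashgrove=18 Dunmere=17 Greywater=10 Juniper=15 → close Juniper (overflow 9)
  15÷3 = 5 each, +1 to first 0
Round 3: Ashgrove=23 Dunmere=22 Greywater=15 → close Dunmere (overflow 12)
  22÷2 = 11 each, +1 to first 0
Round 4: Ashgrove=34 Greywater=26 → close Ashgrove (overflow 22)
  34÷1 = 34 each, +1 to first 0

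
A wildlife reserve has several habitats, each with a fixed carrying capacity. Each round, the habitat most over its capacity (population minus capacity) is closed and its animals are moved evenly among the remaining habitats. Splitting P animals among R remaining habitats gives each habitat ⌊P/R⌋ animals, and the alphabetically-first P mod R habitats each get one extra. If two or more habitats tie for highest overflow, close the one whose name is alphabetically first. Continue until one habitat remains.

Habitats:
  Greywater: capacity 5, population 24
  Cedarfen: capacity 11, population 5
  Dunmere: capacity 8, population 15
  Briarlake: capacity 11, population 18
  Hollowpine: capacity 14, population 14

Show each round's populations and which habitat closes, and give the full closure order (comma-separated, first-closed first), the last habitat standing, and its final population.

Round 1: Briarlake=18 Cedarfen=5 Dunmere=15 Greywater=24 Hollowpine=14 → close Greywater (overflow 19)
  24÷4 = 6 each, +1 to first 0
Round 2: Briarlake=24 Cedarfen=11 Dunmere=21 Hollowpine=20 → close Briarlake (overflow 13)
  24÷3 = 8 each, +1 to first 0
Round 3: Cedarfen=19 Dunmere=29 Hollowpine=28 → close Dunmere (overflow 21)
  29÷2 = 14 each, +1 to first 1
Round 4: Cedarfen=34 Hollowpine=42 → close Hollowpine (overflow 28)
  42÷1 = 42 each, +1 to first 0

Closure order: Greywater, Briarlake, Dunmere, Hollowpine
Last habitat: Cedarfen with 76 animals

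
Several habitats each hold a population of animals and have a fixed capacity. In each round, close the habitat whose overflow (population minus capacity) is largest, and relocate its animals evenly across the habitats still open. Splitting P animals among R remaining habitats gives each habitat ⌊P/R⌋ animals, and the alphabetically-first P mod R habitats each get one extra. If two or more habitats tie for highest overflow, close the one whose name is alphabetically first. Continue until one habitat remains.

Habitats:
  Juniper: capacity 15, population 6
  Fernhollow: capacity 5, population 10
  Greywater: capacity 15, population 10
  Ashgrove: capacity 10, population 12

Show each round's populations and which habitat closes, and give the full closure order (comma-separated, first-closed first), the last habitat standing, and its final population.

Round 1: Ashgrove=12 Fernhollow=10 Greywater=10 Juniper=6 → close Fernhollow (overflow 5)
  10÷3 = 3 each, +1 to first 1
Round 2: Ashgrove=16 Greywater=13 Juniper=9 → close Ashgrove (overflow 6)
  16÷2 = 8 each, +1 to first 0
Round 3: Greywater=21 Juniper=17 → close Greywater (overflow 6)
  21÷1 = 21 each, +1 to first 0

Closure order: Fernhollow, Ashgrove, Greywater
Last habitat: Juniper with 38 animals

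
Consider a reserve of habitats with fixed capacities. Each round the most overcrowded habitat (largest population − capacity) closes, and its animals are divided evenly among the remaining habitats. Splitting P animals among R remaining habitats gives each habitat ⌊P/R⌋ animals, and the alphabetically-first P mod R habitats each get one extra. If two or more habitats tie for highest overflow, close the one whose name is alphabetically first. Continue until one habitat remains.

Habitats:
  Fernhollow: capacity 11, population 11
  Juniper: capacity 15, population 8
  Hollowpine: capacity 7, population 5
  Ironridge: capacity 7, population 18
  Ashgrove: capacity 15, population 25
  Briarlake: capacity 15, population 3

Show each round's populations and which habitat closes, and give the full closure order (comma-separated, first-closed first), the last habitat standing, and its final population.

Closure order: Ironridge, Ashgrove, Fernhollow, Hollowpine, Juniper
Last habitat: Briarlake with 70 animals

Round 1: Ashgrove=25 Briarlake=3 Fernhollow=11 Hollowpine=5 Ironridge=18 Juniper=8 → close Ironridge (overflow 11)
  18÷5 = 3 each, +1 to first 3
Round 2: Ashgrove=29 Briarlake=7 Fernhollow=15 Hollowpine=8 Juniper=11 → close Ashgrove (overflow 14)
  29÷4 = 7 each, +1 to first 1
Round 3: Briarlake=15 Fernhollow=22 Hollowpine=15 Juniper=18 → close Fernhollow (overflow 11)
  22÷3 = 7 each, +1 to first 1
Round 4: Briarlake=23 Hollowpine=22 Juniper=25 → close Hollowpine (overflow 15)
  22÷2 = 11 each, +1 to first 0
Round 5: Briarlake=34 Juniper=36 → close Juniper (overflow 21)
  36÷1 = 36 each, +1 to first 0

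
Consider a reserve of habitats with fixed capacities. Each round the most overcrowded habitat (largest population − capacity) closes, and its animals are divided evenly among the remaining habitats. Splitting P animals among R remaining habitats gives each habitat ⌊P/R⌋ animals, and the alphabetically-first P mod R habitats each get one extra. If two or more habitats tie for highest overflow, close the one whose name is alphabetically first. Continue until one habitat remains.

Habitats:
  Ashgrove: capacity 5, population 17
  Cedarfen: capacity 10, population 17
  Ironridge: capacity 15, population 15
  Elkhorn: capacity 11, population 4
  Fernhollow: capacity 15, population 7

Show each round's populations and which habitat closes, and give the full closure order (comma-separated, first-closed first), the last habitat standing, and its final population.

Round 1: Ashgrove=17 Cedarfen=17 Elkhorn=4 Fernhollow=7 Ironridge=15 → close Ashgrove (overflow 12)
  17÷4 = 4 each, +1 to first 1
Round 2: Cedarfen=22 Elkhorn=8 Fernhollow=11 Ironridge=19 → close Cedarfen (overflow 12)
  22÷3 = 7 each, +1 to first 1
Round 3: Elkhorn=16 Fernhollow=18 Ironridge=26 → close Ironridge (overflow 11)
  26÷2 = 13 each, +1 to first 0
Round 4: Elkhorn=29 Fernhollow=31 → close Elkhorn (overflow 18)
  29÷1 = 29 each, +1 to first 0

Closure order: Ashgrove, Cedarfen, Ironridge, Elkhorn
Last habitat: Fernhollow with 60 animals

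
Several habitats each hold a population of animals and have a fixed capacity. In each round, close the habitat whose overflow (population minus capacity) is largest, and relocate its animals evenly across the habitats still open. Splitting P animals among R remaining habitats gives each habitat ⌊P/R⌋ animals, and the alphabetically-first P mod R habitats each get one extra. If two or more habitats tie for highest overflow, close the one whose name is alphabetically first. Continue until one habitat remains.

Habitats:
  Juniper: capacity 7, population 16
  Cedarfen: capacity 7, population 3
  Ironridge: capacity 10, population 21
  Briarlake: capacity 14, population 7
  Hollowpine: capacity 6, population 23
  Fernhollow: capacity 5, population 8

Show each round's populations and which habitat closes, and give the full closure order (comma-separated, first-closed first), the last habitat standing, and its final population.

Closure order: Hollowpine, Ironridge, Juniper, Fernhollow, Cedarfen
Last habitat: Briarlake with 78 animals

Round 1: Briarlake=7 Cedarfen=3 Fernhollow=8 Hollowpine=23 Ironridge=21 Juniper=16 → close Hollowpine (overflow 17)
  23÷5 = 4 each, +1 to first 3
Round 2: Briarlake=12 Cedarfen=8 Fernhollow=13 Ironridge=25 Juniper=20 → close Ironridge (overflow 15)
  25÷4 = 6 each, +1 to first 1
Round 3: Briarlake=19 Cedarfen=14 Fernhollow=19 Juniper=26 → close Juniper (overflow 19)
  26÷3 = 8 each, +1 to first 2
Round 4: Briarlake=28 Cedarfen=23 Fernhollow=27 → close Fernhollow (overflow 22)
  27÷2 = 13 each, +1 to first 1
Round 5: Briarlake=42 Cedarfen=36 → close Cedarfen (overflow 29)
  36÷1 = 36 each, +1 to first 0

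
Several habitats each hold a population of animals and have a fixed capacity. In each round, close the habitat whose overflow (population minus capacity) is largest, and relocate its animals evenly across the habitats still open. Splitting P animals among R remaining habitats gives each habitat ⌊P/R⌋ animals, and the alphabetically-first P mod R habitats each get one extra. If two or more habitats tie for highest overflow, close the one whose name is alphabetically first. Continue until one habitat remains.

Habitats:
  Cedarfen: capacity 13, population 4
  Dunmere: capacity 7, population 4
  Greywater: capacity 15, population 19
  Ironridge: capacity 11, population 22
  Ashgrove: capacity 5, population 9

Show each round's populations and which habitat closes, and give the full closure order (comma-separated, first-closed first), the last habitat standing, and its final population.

Round 1: Ashgrove=9 Cedarfen=4 Dunmere=4 Greywater=19 Ironridge=22 → close Ironridge (overflow 11)
  22÷4 = 5 each, +1 to first 2
Round 2: Ashgrove=15 Cedarfen=10 Dunmere=9 Greywater=24 → close Ashgrove (overflow 10)
  15÷3 = 5 each, +1 to first 0
Round 3: Cedarfen=15 Dunmere=14 Greywater=29 → close Greywater (overflow 14)
  29÷2 = 14 each, +1 to first 1
Round 4: Cedarfen=30 Dunmere=28 → close Dunmere (overflow 21)
  28÷1 = 28 each, +1 to first 0

Closure order: Ironridge, Ashgrove, Greywater, Dunmere
Last habitat: Cedarfen with 58 animals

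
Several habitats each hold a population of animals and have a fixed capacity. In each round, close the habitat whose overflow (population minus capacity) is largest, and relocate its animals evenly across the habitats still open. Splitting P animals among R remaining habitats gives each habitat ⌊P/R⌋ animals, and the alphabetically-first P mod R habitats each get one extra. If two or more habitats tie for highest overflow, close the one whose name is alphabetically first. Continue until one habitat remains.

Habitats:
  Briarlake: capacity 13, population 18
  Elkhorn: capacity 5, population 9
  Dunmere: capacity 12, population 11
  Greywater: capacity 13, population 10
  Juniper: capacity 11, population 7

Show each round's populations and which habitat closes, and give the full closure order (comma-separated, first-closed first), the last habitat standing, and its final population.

Closure order: Briarlake, Elkhorn, Dunmere, Greywater
Last habitat: Juniper with 55 animals

Round 1: Briarlake=18 Dunmere=11 Elkhorn=9 Greywater=10 Juniper=7 → close Briarlake (overflow 5)
  18÷4 = 4 each, +1 to first 2
Round 2: Dunmere=16 Elkhorn=14 Greywater=14 Juniper=11 → close Elkhorn (overflow 9)
  14÷3 = 4 each, +1 to first 2
Round 3: Dunmere=21 Greywater=19 Juniper=15 → close Dunmere (overflow 9)
  21÷2 = 10 each, +1 to first 1
Round 4: Greywater=30 Juniper=25 → close Greywater (overflow 17)
  30÷1 = 30 each, +1 to first 0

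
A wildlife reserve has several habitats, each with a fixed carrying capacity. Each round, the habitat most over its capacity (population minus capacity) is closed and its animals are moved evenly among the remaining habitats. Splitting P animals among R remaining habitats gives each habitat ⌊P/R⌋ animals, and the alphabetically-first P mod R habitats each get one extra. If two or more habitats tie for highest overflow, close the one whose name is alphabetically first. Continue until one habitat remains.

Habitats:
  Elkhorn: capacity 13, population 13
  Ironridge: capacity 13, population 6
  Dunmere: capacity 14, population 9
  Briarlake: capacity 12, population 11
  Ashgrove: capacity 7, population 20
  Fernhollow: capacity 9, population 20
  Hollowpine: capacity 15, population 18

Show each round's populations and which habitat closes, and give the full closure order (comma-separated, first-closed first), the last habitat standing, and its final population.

Round 1: Ashgrove=20 Briarlake=11 Dunmere=9 Elkhorn=13 Fernhollow=20 Hollowpine=18 Ironridge=6 → close Ashgrove (overflow 13)
  20÷6 = 3 each, +1 to first 2
Round 2: Briarlake=15 Dunmere=13 Elkhorn=16 Fernhollow=23 Hollowpine=21 Ironridge=9 → close Fernhollow (overflow 14)
  23÷5 = 4 each, +1 to first 3
Round 3: Briarlake=20 Dunmere=18 Elkhorn=21 Hollowpine=25 Ironridge=13 → close Hollowpine (overflow 10)
  25÷4 = 6 each, +1 to first 1
Round 4: Briarlake=27 Dunmere=24 Elkhorn=27 Ironridge=19 → close Briarlake (overflow 15)
  27÷3 = 9 each, +1 to first 0
Round 5: Dunmere=33 Elkhorn=36 Ironridge=28 → close Elkhorn (overflow 23)
  36÷2 = 18 each, +1 to first 0
Round 6: Dunmere=51 Ironridge=46 → close Dunmere (overflow 37)
  51÷1 = 51 each, +1 to first 0

Closure order: Ashgrove, Fernhollow, Hollowpine, Briarlake, Elkhorn, Dunmere
Last habitat: Ironridge with 97 animals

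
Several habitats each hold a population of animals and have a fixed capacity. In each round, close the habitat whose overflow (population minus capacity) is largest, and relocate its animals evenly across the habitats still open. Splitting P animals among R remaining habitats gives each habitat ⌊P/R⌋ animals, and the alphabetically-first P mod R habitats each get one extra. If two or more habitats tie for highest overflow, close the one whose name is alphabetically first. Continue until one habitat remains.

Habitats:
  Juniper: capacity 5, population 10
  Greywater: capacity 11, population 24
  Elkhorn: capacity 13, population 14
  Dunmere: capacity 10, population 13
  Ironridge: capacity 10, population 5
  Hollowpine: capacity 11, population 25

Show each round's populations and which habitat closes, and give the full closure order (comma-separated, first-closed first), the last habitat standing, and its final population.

Closure order: Hollowpine, Greywater, Juniper, Dunmere, Elkhorn
Last habitat: Ironridge with 91 animals

Round 1: Dunmere=13 Elkhorn=14 Greywater=24 Hollowpine=25 Ironridge=5 Juniper=10 → close Hollowpine (overflow 14)
  25÷5 = 5 each, +1 to first 0
Round 2: Dunmere=18 Elkhorn=19 Greywater=29 Ironridge=10 Juniper=15 → close Greywater (overflow 18)
  29÷4 = 7 each, +1 to first 1
Round 3: Dunmere=26 Elkhorn=26 Ironridge=17 Juniper=22 → close Juniper (overflow 17)
  22÷3 = 7 each, +1 to first 1
Round 4: Dunmere=34 Elkhorn=33 Ironridge=24 → close Dunmere (overflow 24)
  34÷2 = 17 each, +1 to first 0
Round 5: Elkhorn=50 Ironridge=41 → close Elkhorn (overflow 37)
  50÷1 = 50 each, +1 to first 0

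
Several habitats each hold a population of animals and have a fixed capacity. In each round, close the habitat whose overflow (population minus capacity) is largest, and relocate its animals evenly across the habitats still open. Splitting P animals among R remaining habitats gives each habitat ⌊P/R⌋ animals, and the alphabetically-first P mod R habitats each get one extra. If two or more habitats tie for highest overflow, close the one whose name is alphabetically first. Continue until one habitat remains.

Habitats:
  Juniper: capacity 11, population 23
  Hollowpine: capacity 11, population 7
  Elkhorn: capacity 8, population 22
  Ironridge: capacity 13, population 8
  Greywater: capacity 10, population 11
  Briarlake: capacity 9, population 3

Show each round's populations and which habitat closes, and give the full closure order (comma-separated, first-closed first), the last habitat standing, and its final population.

Round 1: Briarlake=3 Elkhorn=22 Greywater=11 Hollowpine=7 Ironridge=8 Juniper=23 → close Elkhorn (overflow 14)
  22÷5 = 4 each, +1 to first 2
Round 2: Briarlake=8 Greywater=16 Hollowpine=11 Ironridge=12 Juniper=27 → close Juniper (overflow 16)
  27÷4 = 6 each, +1 to first 3
Round 3: Briarlake=15 Greywater=23 Hollowpine=18 Ironridge=18 → close Greywater (overflow 13)
  23÷3 = 7 each, +1 to first 2
Round 4: Briarlake=23 Hollowpine=26 Ironridge=25 → close Hollowpine (overflow 15)
  26÷2 = 13 each, +1 to first 0
Round 5: Briarlake=36 Ironridge=38 → close Briarlake (overflow 27)
  36÷1 = 36 each, +1 to first 0

Closure order: Elkhorn, Juniper, Greywater, Hollowpine, Briarlake
Last habitat: Ironridge with 74 animals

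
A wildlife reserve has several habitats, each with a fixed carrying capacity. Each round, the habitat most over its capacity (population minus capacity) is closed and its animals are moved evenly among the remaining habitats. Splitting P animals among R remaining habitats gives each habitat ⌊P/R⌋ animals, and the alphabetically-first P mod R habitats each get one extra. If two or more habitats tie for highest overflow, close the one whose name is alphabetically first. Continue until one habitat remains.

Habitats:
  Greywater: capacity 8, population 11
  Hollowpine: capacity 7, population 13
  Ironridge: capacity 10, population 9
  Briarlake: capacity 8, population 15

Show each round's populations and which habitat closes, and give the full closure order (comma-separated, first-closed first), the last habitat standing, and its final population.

Round 1: Briarlake=15 Greywater=11 Hollowpine=13 Ironridge=9 → close Briarlake (overflow 7)
  15÷3 = 5 each, +1 to first 0
Round 2: Greywater=16 Hollowpine=18 Ironridge=14 → close Hollowpine (overflow 11)
  18÷2 = 9 each, +1 to first 0
Round 3: Greywater=25 Ironridge=23 → close Greywater (overflow 17)
  25÷1 = 25 each, +1 to first 0

Closure order: Briarlake, Hollowpine, Greywater
Last habitat: Ironridge with 48 animals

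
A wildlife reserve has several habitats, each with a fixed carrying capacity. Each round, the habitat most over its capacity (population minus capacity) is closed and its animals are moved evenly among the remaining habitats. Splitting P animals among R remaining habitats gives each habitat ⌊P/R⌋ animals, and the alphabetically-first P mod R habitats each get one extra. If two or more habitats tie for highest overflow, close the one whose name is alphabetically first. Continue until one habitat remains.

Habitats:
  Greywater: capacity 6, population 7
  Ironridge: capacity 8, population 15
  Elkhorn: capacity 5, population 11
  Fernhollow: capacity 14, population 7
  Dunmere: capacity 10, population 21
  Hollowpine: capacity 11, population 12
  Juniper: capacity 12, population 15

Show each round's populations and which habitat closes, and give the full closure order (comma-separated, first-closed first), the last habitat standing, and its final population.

Closure order: Dunmere, Elkhorn, Ironridge, Juniper, Greywater, Hollowpine
Last habitat: Fernhollow with 88 animals

Round 1: Dunmere=21 Elkhorn=11 Fernhollow=7 Greywater=7 Hollowpine=12 Ironridge=15 Juniper=15 → close Dunmere (overflow 11)
  21÷6 = 3 each, +1 to first 3
Round 2: Elkhorn=15 Fernhollow=11 Greywater=11 Hollowpine=15 Ironridge=18 Juniper=18 → close Elkhorn (overflow 10)
  15÷5 = 3 each, +1 to first 0
Round 3: Fernhollow=14 Greywater=14 Hollowpine=18 Ironridge=21 Juniper=21 → close Ironridge (overflow 13)
  21÷4 = 5 each, +1 to first 1
Round 4: Fernhollow=20 Greywater=19 Hollowpine=23 Juniper=26 → close Juniper (overflow 14)
  26÷3 = 8 each, +1 to first 2
Round 5: Fernhollow=29 Greywater=28 Hollowpine=31 → close Greywater (overflow 22)
  28÷2 = 14 each, +1 to first 0
Round 6: Fernhollow=43 Hollowpine=45 → close Hollowpine (overflow 34)
  45÷1 = 45 each, +1 to first 0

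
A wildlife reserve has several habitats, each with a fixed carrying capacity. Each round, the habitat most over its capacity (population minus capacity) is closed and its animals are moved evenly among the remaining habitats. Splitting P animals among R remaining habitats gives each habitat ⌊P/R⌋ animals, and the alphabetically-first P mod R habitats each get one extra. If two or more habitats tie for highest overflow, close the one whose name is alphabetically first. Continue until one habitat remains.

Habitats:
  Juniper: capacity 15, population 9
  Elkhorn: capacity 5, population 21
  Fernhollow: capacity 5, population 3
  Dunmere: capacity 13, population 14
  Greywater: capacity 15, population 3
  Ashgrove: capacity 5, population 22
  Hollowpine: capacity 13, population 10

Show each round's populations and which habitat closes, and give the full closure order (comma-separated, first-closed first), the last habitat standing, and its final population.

Closure order: Ashgrove, Elkhorn, Dunmere, Fernhollow, Hollowpine, Juniper
Last habitat: Greywater with 82 animals

Round 1: Ashgrove=22 Dunmere=14 Elkhorn=21 Fernhollow=3 Greywater=3 Hollowpine=10 Juniper=9 → close Ashgrove (overflow 17)
  22÷6 = 3 each, +1 to first 4
Round 2: Dunmere=18 Elkhorn=25 Fernhollow=7 Greywater=7 Hollowpine=13 Juniper=12 → close Elkhorn (overflow 20)
  25÷5 = 5 each, +1 to first 0
Round 3: Dunmere=23 Fernhollow=12 Greywater=12 Hollowpine=18 Juniper=17 → close Dunmere (overflow 10)
  23÷4 = 5 each, +1 to first 3
Round 4: Fernhollow=18 Greywater=18 Hollowpine=24 Juniper=22 → close Fernhollow (overflow 13)
  18÷3 = 6 each, +1 to first 0
Round 5: Greywater=24 Hollowpine=30 Juniper=28 → close Hollowpine (overflow 17)
  30÷2 = 15 each, +1 to first 0
Round 6: Greywater=39 Juniper=43 → close Juniper (overflow 28)
  43÷1 = 43 each, +1 to first 0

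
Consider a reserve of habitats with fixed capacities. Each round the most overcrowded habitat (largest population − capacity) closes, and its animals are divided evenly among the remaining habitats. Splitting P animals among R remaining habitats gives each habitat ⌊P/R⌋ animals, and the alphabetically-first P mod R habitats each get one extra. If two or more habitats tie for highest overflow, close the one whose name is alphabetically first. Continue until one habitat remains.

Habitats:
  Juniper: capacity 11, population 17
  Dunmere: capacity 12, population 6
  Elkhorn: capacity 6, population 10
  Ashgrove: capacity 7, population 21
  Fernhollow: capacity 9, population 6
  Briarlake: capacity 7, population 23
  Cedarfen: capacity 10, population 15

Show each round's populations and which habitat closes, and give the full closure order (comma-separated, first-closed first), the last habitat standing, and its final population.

Round 1: Ashgrove=21 Briarlake=23 Cedarfen=15 Dunmere=6 Elkhorn=10 Fernhollow=6 Juniper=17 → close Briarlake (overflow 16)
  23÷6 = 3 each, +1 to first 5
Round 2: Ashgrove=25 Cedarfen=19 Dunmere=10 Elkhorn=14 Fernhollow=10 Juniper=20 → close Ashgrove (overflow 18)
  25÷5 = 5 each, +1 to first 0
Round 3: Cedarfen=24 Dunmere=15 Elkhorn=19 Fernhollow=15 Juniper=25 → close Cedarfen (overflow 14)
  24÷4 = 6 each, +1 to first 0
Round 4: Dunmere=21 Elkhorn=25 Fernhollow=21 Juniper=31 → close Juniper (overflow 20)
  31÷3 = 10 each, +1 to first 1
Round 5: Dunmere=32 Elkhorn=35 Fernhollow=31 → close Elkhorn (overflow 29)
  35÷2 = 17 each, +1 to first 1
Round 6: Dunmere=50 Fernhollow=48 → close Fernhollow (overflow 39)
  48÷1 = 48 each, +1 to first 0

Closure order: Briarlake, Ashgrove, Cedarfen, Juniper, Elkhorn, Fernhollow
Last habitat: Dunmere with 98 animals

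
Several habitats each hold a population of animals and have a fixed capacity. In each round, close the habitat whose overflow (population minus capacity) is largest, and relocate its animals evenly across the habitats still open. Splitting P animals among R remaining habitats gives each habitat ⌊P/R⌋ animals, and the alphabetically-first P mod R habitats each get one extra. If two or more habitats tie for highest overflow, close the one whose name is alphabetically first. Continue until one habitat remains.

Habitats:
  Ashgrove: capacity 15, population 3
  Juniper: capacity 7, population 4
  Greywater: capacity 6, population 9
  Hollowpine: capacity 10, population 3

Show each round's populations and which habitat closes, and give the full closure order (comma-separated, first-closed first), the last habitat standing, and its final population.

Closure order: Greywater, Juniper, Hollowpine
Last habitat: Ashgrove with 19 animals

Round 1: Ashgrove=3 Greywater=9 Hollowpine=3 Juniper=4 → close Greywater (overflow 3)
  9÷3 = 3 each, +1 to first 0
Round 2: Ashgrove=6 Hollowpine=6 Juniper=7 → close Juniper (overflow 0)
  7÷2 = 3 each, +1 to first 1
Round 3: Ashgrove=10 Hollowpine=9 → close Hollowpine (overflow -1)
  9÷1 = 9 each, +1 to first 0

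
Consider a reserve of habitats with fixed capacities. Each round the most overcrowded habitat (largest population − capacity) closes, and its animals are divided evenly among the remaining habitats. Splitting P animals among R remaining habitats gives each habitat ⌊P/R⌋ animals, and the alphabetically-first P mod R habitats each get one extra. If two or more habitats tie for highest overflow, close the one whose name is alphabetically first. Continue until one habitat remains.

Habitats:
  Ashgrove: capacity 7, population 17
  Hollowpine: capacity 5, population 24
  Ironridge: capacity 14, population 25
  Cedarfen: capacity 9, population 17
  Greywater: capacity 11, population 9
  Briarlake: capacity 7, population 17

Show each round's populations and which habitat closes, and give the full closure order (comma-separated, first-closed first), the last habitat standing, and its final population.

Closure order: Hollowpine, Ashgrove, Briarlake, Cedarfen, Ironridge
Last habitat: Greywater with 109 animals

Round 1: Ashgrove=17 Briarlake=17 Cedarfen=17 Greywater=9 Hollowpine=24 Ironridge=25 → close Hollowpine (overflow 19)
  24÷5 = 4 each, +1 to first 4
Round 2: Ashgrove=22 Briarlake=22 Cedarfen=22 Greywater=14 Ironridge=29 → close Ashgrove (overflow 15)
  22÷4 = 5 each, +1 to first 2
Round 3: Briarlake=28 Cedarfen=28 Greywater=19 Ironridge=34 → close Briarlake (overflow 21)
  28÷3 = 9 each, +1 to first 1
Round 4: Cedarfen=38 Greywater=28 Ironridge=43 → close Cedarfen (overflow 29)
  38÷2 = 19 each, +1 to first 0
Round 5: Greywater=47 Ironridge=62 → close Ironridge (overflow 48)
  62÷1 = 62 each, +1 to first 0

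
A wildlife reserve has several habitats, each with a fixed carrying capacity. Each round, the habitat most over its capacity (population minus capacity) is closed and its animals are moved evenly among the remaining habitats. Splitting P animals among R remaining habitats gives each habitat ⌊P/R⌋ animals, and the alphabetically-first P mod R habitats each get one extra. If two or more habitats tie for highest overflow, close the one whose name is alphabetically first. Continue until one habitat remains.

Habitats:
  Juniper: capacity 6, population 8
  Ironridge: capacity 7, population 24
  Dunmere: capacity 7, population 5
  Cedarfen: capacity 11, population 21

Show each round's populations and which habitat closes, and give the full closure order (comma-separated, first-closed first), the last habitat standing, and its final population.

Closure order: Ironridge, Cedarfen, Juniper
Last habitat: Dunmere with 58 animals

Round 1: Cedarfen=21 Dunmere=5 Ironridge=24 Juniper=8 → close Ironridge (overflow 17)
  24÷3 = 8 each, +1 to first 0
Round 2: Cedarfen=29 Dunmere=13 Juniper=16 → close Cedarfen (overflow 18)
  29÷2 = 14 each, +1 to first 1
Round 3: Dunmere=28 Juniper=30 → close Juniper (overflow 24)
  30÷1 = 30 each, +1 to first 0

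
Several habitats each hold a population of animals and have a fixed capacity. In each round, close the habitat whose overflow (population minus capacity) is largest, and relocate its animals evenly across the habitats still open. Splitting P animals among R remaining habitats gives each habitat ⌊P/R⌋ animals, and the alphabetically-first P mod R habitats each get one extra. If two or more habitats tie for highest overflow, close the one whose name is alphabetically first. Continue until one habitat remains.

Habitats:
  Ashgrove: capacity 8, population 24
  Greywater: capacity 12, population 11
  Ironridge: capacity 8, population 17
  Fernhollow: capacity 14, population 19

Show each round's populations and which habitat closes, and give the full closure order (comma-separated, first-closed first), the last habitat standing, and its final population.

Round 1: Ashgrove=24 Fernhollow=19 Greywater=11 Ironridge=17 → close Ashgrove (overflow 16)
  24÷3 = 8 each, +1 to first 0
Round 2: Fernhollow=27 Greywater=19 Ironridge=25 → close Ironridge (overflow 17)
  25÷2 = 12 each, +1 to first 1
Round 3: Fernhollow=40 Greywater=31 → close Fernhollow (overflow 26)
  40÷1 = 40 each, +1 to first 0

Closure order: Ashgrove, Ironridge, Fernhollow
Last habitat: Greywater with 71 animals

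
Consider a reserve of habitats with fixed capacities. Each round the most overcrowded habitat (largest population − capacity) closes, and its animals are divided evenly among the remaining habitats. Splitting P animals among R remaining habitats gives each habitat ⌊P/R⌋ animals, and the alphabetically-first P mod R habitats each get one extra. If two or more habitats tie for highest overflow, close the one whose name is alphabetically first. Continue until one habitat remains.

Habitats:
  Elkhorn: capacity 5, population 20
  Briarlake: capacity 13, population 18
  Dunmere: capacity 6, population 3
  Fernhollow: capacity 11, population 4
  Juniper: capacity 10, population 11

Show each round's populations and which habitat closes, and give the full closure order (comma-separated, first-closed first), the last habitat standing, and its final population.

Round 1: Briarlake=18 Dunmere=3 Elkhorn=20 Fernhollow=4 Juniper=11 → close Elkhorn (overflow 15)
  20÷4 = 5 each, +1 to first 0
Round 2: Briarlake=23 Dunmere=8 Fernhollow=9 Juniper=16 → close Briarlake (overflow 10)
  23÷3 = 7 each, +1 to first 2
Round 3: Dunmere=16 Fernhollow=17 Juniper=23 → close Juniper (overflow 13)
  23÷2 = 11 each, +1 to first 1
Round 4: Dunmere=28 Fernhollow=28 → close Dunmere (overflow 22)
  28÷1 = 28 each, +1 to first 0

Closure order: Elkhorn, Briarlake, Juniper, Dunmere
Last habitat: Fernhollow with 56 animals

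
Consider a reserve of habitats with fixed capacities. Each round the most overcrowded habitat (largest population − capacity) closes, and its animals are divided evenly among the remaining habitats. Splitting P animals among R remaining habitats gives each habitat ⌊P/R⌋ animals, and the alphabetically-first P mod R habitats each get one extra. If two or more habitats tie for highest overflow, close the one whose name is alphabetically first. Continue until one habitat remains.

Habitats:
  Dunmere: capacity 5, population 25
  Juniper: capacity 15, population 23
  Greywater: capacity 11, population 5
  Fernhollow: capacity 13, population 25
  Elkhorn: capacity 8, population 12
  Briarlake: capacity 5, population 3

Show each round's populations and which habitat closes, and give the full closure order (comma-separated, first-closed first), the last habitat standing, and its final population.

Round 1: Briarlake=3 Dunmere=25 Elkhorn=12 Fernhollow=25 Greywater=5 Juniper=23 → close Dunmere (overflow 20)
  25÷5 = 5 each, +1 to first 0
Round 2: Briarlake=8 Elkhorn=17 Fernhollow=30 Greywater=10 Juniper=28 → close Fernhollow (overflow 17)
  30÷4 = 7 each, +1 to first 2
Round 3: Briarlake=16 Elkhorn=25 Greywater=17 Juniper=35 → close Juniper (overflow 20)
  35÷3 = 11 each, +1 to first 2
Round 4: Briarlake=28 Elkhorn=37 Greywater=28 → close Elkhorn (overflow 29)
  37÷2 = 18 each, +1 to first 1
Round 5: Briarlake=47 Greywater=46 → close Briarlake (overflow 42)
  47÷1 = 47 each, +1 to first 0

Closure order: Dunmere, Fernhollow, Juniper, Elkhorn, Briarlake
Last habitat: Greywater with 93 animals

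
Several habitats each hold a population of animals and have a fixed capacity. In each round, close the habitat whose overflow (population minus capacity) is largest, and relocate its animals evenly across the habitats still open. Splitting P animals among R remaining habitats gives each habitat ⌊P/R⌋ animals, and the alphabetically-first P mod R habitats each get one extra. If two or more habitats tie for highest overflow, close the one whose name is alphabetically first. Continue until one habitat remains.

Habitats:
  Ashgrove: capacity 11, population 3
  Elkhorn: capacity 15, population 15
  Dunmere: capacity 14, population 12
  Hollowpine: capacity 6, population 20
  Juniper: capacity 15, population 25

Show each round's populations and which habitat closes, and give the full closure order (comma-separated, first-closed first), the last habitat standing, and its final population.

Closure order: Hollowpine, Juniper, Elkhorn, Dunmere
Last habitat: Ashgrove with 75 animals

Round 1: Ashgrove=3 Dunmere=12 Elkhorn=15 Hollowpine=20 Juniper=25 → close Hollowpine (overflow 14)
  20÷4 = 5 each, +1 to first 0
Round 2: Ashgrove=8 Dunmere=17 Elkhorn=20 Juniper=30 → close Juniper (overflow 15)
  30÷3 = 10 each, +1 to first 0
Round 3: Ashgrove=18 Dunmere=27 Elkhorn=30 → close Elkhorn (overflow 15)
  30÷2 = 15 each, +1 to first 0
Round 4: Ashgrove=33 Dunmere=42 → close Dunmere (overflow 28)
  42÷1 = 42 each, +1 to first 0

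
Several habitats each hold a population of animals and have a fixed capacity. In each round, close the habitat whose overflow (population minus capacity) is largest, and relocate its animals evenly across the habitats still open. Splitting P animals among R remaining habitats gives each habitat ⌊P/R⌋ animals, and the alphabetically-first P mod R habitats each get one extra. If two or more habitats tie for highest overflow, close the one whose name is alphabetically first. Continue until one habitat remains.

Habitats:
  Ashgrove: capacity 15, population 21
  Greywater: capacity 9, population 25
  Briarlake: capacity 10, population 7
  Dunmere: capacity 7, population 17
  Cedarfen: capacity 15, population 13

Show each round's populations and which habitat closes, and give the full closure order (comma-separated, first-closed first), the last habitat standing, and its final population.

Round 1: Ashgrove=21 Briarlake=7 Cedarfen=13 Dunmere=17 Greywater=25 → close Greywater (overflow 16)
  25÷4 = 6 each, +1 to first 1
Round 2: Ashgrove=28 Briarlake=13 Cedarfen=19 Dunmere=23 → close Dunmere (overflow 16)
  23÷3 = 7 each, +1 to first 2
Round 3: Ashgrove=36 Briarlake=21 Cedarfen=26 → close Ashgrove (overflow 21)
  36÷2 = 18 each, +1 to first 0
Round 4: Briarlake=39 Cedarfen=44 → close Briarlake (overflow 29)
  39÷1 = 39 each, +1 to first 0

Closure order: Greywater, Dunmere, Ashgrove, Briarlake
Last habitat: Cedarfen with 83 animals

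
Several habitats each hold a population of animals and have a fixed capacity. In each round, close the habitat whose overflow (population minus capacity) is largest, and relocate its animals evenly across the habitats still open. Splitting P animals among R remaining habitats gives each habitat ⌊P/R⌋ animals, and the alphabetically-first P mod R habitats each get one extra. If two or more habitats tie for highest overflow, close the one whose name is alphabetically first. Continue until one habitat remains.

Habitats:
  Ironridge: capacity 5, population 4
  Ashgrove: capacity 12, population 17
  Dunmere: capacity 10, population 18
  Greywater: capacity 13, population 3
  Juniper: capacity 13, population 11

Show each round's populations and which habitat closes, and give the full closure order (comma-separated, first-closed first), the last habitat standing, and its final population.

Round 1: Ashgrove=17 Dunmere=18 Greywater=3 Ironridge=4 Juniper=11 → close Dunmere (overflow 8)
  18÷4 = 4 each, +1 to first 2
Round 2: Ashgrove=22 Greywater=8 Ironridge=8 Juniper=15 → close Ashgrove (overflow 10)
  22÷3 = 7 each, +1 to first 1
Round 3: Greywater=16 Ironridge=15 Juniper=22 → close Ironridge (overflow 10)
  15÷2 = 7 each, +1 to first 1
Round 4: Greywater=24 Juniper=29 → close Juniper (overflow 16)
  29÷1 = 29 each, +1 to first 0

Closure order: Dunmere, Ashgrove, Ironridge, Juniper
Last habitat: Greywater with 53 animals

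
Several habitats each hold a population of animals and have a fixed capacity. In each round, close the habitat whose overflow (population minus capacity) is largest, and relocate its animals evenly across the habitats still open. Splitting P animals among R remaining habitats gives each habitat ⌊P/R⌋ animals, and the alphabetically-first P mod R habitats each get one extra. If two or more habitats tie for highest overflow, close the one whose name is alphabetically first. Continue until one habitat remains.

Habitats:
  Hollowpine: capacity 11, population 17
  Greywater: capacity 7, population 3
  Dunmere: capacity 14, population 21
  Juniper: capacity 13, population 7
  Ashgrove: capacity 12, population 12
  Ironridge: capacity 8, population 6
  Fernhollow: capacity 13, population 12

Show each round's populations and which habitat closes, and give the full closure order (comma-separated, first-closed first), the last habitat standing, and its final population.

Round 1: Ashgrove=12 Dunmere=21 Fernhollow=12 Greywater=3 Hollowpine=17 Ironridge=6 Juniper=7 → close Dunmere (overflow 7)
  21÷6 = 3 each, +1 to first 3
Round 2: Ashgrove=16 Fernhollow=16 Greywater=7 Hollowpine=20 Ironridge=9 Juniper=10 → close Hollowpine (overflow 9)
  20÷5 = 4 each, +1 to first 0
Round 3: Ashgrove=20 Fernhollow=20 Greywater=11 Ironridge=13 Juniper=14 → close Ashgrove (overflow 8)
  20÷4 = 5 each, +1 to first 0
Round 4: Fernhollow=25 Greywater=16 Ironridge=18 Juniper=19 → close Fernhollow (overflow 12)
  25÷3 = 8 each, +1 to first 1
Round 5: Greywater=25 Ironridge=26 Juniper=27 → close Greywater (overflow 18)
  25÷2 = 12 each, +1 to first 1
Round 6: Ironridge=39 Juniper=39 → close Ironridge (overflow 31)
  39÷1 = 39 each, +1 to first 0

Closure order: Dunmere, Hollowpine, Ashgrove, Fernhollow, Greywater, Ironridge
Last habitat: Juniper with 78 animals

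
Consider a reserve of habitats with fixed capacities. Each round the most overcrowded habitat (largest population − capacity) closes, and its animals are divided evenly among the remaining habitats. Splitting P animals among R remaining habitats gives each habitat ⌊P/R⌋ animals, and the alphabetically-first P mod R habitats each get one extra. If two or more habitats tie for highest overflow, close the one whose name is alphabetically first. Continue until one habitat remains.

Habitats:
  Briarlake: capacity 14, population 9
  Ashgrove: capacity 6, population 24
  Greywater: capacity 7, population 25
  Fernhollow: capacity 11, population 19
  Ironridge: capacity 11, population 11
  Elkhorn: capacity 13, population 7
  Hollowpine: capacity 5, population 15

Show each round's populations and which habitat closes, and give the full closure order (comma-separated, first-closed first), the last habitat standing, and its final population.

Closure order: Ashgrove, Greywater, Hollowpine, Fernhollow, Ironridge, Briarlake
Last habitat: Elkhorn with 110 animals

Round 1: Ashgrove=24 Briarlake=9 Elkhorn=7 Fernhollow=19 Greywater=25 Hollowpine=15 Ironridge=11 → close Ashgrove (overflow 18)
  24÷6 = 4 each, +1 to first 0
Round 2: Briarlake=13 Elkhorn=11 Fernhollow=23 Greywater=29 Hollowpine=19 Ironridge=15 → close Greywater (overflow 22)
  29÷5 = 5 each, +1 to first 4
Round 3: Briarlake=19 Elkhorn=17 Fernhollow=29 Hollowpine=25 Ironridge=20 → close Hollowpine (overflow 20)
  25÷4 = 6 each, +1 to first 1
Round 4: Briarlake=26 Elkhorn=23 Fernhollow=35 Ironridge=26 → close Fernhollow (overflow 24)
  35÷3 = 11 each, +1 to first 2
Round 5: Briarlake=38 Elkhorn=35 Ironridge=37 → close Ironridge (overflow 26)
  37÷2 = 18 each, +1 to first 1
Round 6: Briarlake=57 Elkhorn=53 → close Briarlake (overflow 43)
  57÷1 = 57 each, +1 to first 0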